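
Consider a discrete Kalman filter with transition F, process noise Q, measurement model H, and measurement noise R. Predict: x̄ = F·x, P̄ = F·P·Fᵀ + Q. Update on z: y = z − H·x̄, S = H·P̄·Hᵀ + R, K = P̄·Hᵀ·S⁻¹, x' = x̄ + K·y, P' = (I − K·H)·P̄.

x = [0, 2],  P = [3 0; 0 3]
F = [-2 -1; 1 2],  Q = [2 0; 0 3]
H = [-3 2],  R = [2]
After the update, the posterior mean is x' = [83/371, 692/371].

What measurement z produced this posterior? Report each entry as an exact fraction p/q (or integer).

z = [3]

x̄ = F·x = [-2, 4]
P̄ = F·P·Fᵀ + Q = [17 -12; -12 18]
S = H·P̄·Hᵀ + R = [371]
K = P̄·Hᵀ·S⁻¹ = [-75/371; 72/371]
x' − x̄ = [825/371, -792/371] = K·y
y = (KᵀK)⁻¹·Kᵀ·(x' − x̄) = [-11]
z = y + H·x̄ = [-11] + [14] = [3]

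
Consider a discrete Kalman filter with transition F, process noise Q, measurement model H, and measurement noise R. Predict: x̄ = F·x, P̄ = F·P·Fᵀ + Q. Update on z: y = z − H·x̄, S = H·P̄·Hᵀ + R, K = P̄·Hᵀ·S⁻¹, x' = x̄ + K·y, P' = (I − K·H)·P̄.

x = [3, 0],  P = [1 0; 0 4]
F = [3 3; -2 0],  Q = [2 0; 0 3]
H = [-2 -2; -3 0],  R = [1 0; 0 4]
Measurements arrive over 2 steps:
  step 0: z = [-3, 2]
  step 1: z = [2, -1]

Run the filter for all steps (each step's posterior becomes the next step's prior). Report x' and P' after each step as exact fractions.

step 0: x̄ = F·x = [9, -6]
step 0: P̄ = F·P·Fᵀ + Q = [47 -6; -6 7]
step 0: y = z − H·x̄ = [3, 29]
step 0: S = H·P̄·Hᵀ + R = [169 246; 246 427]
step 0: K = P̄·Hᵀ·S⁻¹ = [-328/11647 -3657/11647; -278/613 186/613]
step 0: x' = x̄ + K·y = [-2214/11647, 882/613]
step 0: P' = (I − K·H)·P̄ = [4876/11647 -248/613; -248/613 387/613]
step 1: x̄ = F·x = [43632/11647, 4428/11647]
step 1: P̄ = F·P·Fᵀ + Q = [48539/11647 -984/11647; -984/11647 54445/11647]
step 1: y = z − H·x̄ = [119414/11647, 119249/11647]
step 1: S = H·P̄·Hᵀ + R = [415711/11647 285330/11647; 285330/11647 483439/11647]
step 1: K = P̄·Hᵀ·S⁻¹ = [-380440/10265107 -2867421/10265107; -4510394/10265107 2724756/10265107]
step 1: x' = x̄ + K·y = [5196205/10265107, -14443708/10265107]
step 1: P' = (I − K·H)·P̄ = [3823228/10265107 -3633008/10265107; -3633008/10265107 5888205/10265107]

step 0: x' = [-2214/11647, 882/613], P' = [4876/11647 -248/613; -248/613 387/613]
step 1: x' = [5196205/10265107, -14443708/10265107], P' = [3823228/10265107 -3633008/10265107; -3633008/10265107 5888205/10265107]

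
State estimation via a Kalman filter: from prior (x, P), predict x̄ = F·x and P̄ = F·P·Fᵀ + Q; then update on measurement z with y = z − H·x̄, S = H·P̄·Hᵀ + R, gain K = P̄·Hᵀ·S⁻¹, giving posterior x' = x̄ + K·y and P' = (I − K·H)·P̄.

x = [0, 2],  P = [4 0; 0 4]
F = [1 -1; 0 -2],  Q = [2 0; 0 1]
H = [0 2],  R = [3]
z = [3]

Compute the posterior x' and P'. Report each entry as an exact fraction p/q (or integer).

x' = [34/71, 90/71]
P' = [454/71 24/71; 24/71 51/71]

x̄ = F·x = [-2, -4]
P̄ = F·P·Fᵀ + Q = [10 8; 8 17]
y = z − H·x̄ = [11]
S = H·P̄·Hᵀ + R = [71]
K = P̄·Hᵀ·S⁻¹ = [16/71; 34/71]
x' = x̄ + K·y = [34/71, 90/71]
P' = (I − K·H)·P̄ = [454/71 24/71; 24/71 51/71]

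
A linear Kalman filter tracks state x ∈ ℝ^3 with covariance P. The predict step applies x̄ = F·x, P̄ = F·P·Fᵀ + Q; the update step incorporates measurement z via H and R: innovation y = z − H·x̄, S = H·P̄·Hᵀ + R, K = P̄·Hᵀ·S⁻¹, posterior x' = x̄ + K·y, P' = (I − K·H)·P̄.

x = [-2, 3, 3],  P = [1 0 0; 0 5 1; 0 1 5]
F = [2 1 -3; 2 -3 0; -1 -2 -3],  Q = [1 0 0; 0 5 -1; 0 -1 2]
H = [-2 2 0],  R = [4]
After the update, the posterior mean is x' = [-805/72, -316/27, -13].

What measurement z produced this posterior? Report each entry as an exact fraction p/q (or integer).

z = [-1]

x̄ = F·x = [-10, -13, -13]
P̄ = F·P·Fᵀ + Q = [49 -2 36; -2 54 36; 36 36 80]
S = H·P̄·Hᵀ + R = [432]
K = P̄·Hᵀ·S⁻¹ = [-17/72; 7/27; 0]
x' − x̄ = [-85/72, 35/27, 0] = K·y
y = (KᵀK)⁻¹·Kᵀ·(x' − x̄) = [5]
z = y + H·x̄ = [5] + [-6] = [-1]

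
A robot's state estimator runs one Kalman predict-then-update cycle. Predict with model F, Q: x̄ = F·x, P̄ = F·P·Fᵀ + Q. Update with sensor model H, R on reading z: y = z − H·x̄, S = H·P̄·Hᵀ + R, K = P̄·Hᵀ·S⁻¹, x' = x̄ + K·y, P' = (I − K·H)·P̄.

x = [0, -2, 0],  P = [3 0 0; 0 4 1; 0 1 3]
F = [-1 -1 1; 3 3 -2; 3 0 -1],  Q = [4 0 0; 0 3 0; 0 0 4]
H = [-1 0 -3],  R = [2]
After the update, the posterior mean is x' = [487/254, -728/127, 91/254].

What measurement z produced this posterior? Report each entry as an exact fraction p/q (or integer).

x̄ = F·x = [2, -6, 0]
P̄ = F·P·Fᵀ + Q = [12 -22 -11; -22 66 30; -11 30 34]
S = H·P̄·Hᵀ + R = [254]
K = P̄·Hᵀ·S⁻¹ = [21/254; -34/127; -91/254]
x' − x̄ = [-21/254, 34/127, 91/254] = K·y
y = (KᵀK)⁻¹·Kᵀ·(x' − x̄) = [-1]
z = y + H·x̄ = [-1] + [-2] = [-3]

z = [-3]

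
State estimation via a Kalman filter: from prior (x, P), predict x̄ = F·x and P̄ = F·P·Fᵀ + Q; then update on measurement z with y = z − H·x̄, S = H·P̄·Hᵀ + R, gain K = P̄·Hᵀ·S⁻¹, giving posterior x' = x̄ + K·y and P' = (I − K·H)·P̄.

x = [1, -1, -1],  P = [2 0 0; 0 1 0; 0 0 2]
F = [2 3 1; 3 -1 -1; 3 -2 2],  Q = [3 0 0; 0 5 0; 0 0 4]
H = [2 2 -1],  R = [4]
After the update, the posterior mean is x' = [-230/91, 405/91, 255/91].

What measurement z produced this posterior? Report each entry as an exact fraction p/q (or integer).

z = [1]

x̄ = F·x = [-2, 5, 3]
P̄ = F·P·Fᵀ + Q = [22 7 10; 7 26 16; 10 16 34]
S = H·P̄·Hᵀ + R = [182]
K = P̄·Hᵀ·S⁻¹ = [24/91; 25/91; 9/91]
x' − x̄ = [-48/91, -50/91, -18/91] = K·y
y = (KᵀK)⁻¹·Kᵀ·(x' − x̄) = [-2]
z = y + H·x̄ = [-2] + [3] = [1]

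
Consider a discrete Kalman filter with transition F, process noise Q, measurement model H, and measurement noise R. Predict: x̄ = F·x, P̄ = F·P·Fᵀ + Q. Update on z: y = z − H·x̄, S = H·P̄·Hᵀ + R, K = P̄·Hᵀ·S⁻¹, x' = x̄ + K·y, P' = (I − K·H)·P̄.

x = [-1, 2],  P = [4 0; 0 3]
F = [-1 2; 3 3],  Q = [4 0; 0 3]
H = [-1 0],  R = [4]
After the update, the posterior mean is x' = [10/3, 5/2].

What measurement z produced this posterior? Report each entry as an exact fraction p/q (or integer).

z = [-3]

x̄ = F·x = [5, 3]
P̄ = F·P·Fᵀ + Q = [20 6; 6 66]
S = H·P̄·Hᵀ + R = [24]
K = P̄·Hᵀ·S⁻¹ = [-5/6; -1/4]
x' − x̄ = [-5/3, -1/2] = K·y
y = (KᵀK)⁻¹·Kᵀ·(x' − x̄) = [2]
z = y + H·x̄ = [2] + [-5] = [-3]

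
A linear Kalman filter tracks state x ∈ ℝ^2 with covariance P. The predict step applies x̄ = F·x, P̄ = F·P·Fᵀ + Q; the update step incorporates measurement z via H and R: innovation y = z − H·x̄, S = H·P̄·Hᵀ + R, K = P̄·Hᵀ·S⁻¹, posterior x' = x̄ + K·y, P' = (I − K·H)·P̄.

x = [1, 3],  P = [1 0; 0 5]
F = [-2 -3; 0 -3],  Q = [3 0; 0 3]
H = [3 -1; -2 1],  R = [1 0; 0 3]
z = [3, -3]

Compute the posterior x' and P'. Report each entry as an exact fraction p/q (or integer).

x̄ = F·x = [-11, -9]
P̄ = F·P·Fᵀ + Q = [52 45; 45 48]
y = z − H·x̄ = [27, -16]
S = H·P̄·Hᵀ + R = [247 -135; -135 79]
K = P̄·Hᵀ·S⁻¹ = [201/322 103/322; 1203/1288 1371/1288]
x' = x̄ + K·y = [237/322, -1047/1288]
P' = (I − K·H)·P̄ = [255/161 1329/322; 1329/322 14745/1288]

x' = [237/322, -1047/1288]
P' = [255/161 1329/322; 1329/322 14745/1288]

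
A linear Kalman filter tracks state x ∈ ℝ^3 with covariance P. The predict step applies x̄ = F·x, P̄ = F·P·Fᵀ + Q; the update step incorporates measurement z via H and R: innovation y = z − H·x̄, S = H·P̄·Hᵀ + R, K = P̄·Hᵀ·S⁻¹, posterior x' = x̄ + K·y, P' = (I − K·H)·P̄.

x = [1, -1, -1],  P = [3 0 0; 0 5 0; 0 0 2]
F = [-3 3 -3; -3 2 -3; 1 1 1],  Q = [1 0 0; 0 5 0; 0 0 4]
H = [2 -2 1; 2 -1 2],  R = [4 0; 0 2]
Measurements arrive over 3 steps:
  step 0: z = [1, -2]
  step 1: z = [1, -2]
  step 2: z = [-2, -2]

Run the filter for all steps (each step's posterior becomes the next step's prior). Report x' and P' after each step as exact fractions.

step 0: x̄ = F·x = [-3, -2, -1]
step 0: P̄ = F·P·Fᵀ + Q = [91 75 0; 75 70 -5; 0 -5 14]
step 0: y = z − H·x̄ = [4, 4]
step 0: S = H·P̄·Hᵀ + R = [82 107; 107 212]
step 0: K = P̄·Hᵀ·S⁻¹ = [-933/1187 1070/1187; -1286/1187 1041/1187; 1557/5935 138/5935]
step 0: x' = x̄ + K·y = [-3013/1187, -3354/1187, 169/1187]
step 0: P' = (I − K·H)·P̄ = [23383/1187 18790/1187 -12918/1187; 18790/1187 16650/1187 -9424/1187; -12918/1187 -9424/1187 41168/5935]
step 1: x̄ = F·x = [-1530/1187, 1824/1187, -6198/1187]
step 1: P̄ = F·P·Fᵀ + Q = [172372/5935 57177/5935 163041/5935; 57177/5935 60842/5935 32961/5935; 163041/5935 32961/5935 229553/5935]
step 1: y = z − H·x̄ = [14093/1187, 14906/1187]
step 1: S = H·P̄·Hᵀ + R = [1249053/5935 1740657/5935; 1740657/5935 2624188/5935]
step 1: K = P̄·Hᵀ·S⁻¹ = [-6017779/41762949 4585886/13920983; -23695546/41762949 5872767/13920983; -4089337/41762949 4894638/13920983]
step 1: x' = x̄ + K·y = [47485913/41762949, 4088192/41762949, -82223557/41762949]
step 1: P' = (I − K·H)·P̄ = [189380081/41762949 151472570/41762949 -99886138/41762949; 151472570/41762949 175915370/41762949 -45896584/41762949; -99886138/41762949 -45896584/41762949 91621760/41762949]
step 2: x̄ = F·x = [38825836/13920983, 112389316/41762949, -10216484/13920983]
step 2: P̄ = F·P·Fᵀ + Q = [151899872/13920983 67639505/13920983 94685805/13920983; 67639505/13920983 376630478/41762949 855353/13920983; 94685805/13920983 855353/13920983 211782901/13920983]
step 2: y = z − H·x̄ = [-61052830/41762949, -142792694/41762949]
step 2: S = H·P̄·Hᵀ + R = [3634338179/41762949 4320759931/41762949; 4320759931/41762949 6274870676/41762949]
step 2: K = P̄·Hᵀ·S⁻¹ = [-13435399585/99036006407 29399818814/99036006407; -55367442238/99036006407 38666962743/99036006407; -9927561603/99036006407 35817327582/99036006407]
step 2: x' = x̄ + K·y = [195332400110/99036006407, 215252238990/99036006407, -180632509718/99036006407]
step 2: P' = (I − K·H)·P̄ = [435980883051/99036006407 346081533470/99036006407 -233540297502/99036006407; 346081533470/99036006407 404145510110/99036006407 -105341815672/99036006407; -233540297502/99036006407 -105341815672/99036006407 216686717248/99036006407]

step 0: x' = [-3013/1187, -3354/1187, 169/1187], P' = [23383/1187 18790/1187 -12918/1187; 18790/1187 16650/1187 -9424/1187; -12918/1187 -9424/1187 41168/5935]
step 1: x' = [47485913/41762949, 4088192/41762949, -82223557/41762949], P' = [189380081/41762949 151472570/41762949 -99886138/41762949; 151472570/41762949 175915370/41762949 -45896584/41762949; -99886138/41762949 -45896584/41762949 91621760/41762949]
step 2: x' = [195332400110/99036006407, 215252238990/99036006407, -180632509718/99036006407], P' = [435980883051/99036006407 346081533470/99036006407 -233540297502/99036006407; 346081533470/99036006407 404145510110/99036006407 -105341815672/99036006407; -233540297502/99036006407 -105341815672/99036006407 216686717248/99036006407]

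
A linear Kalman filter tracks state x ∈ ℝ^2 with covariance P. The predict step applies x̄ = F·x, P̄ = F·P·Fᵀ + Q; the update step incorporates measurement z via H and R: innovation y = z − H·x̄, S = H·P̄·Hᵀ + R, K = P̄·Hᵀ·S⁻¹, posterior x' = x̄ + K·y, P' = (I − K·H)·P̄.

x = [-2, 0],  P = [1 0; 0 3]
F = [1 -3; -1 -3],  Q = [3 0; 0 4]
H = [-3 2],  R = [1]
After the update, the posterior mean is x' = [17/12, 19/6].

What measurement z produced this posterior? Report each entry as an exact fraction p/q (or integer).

z = [2]

x̄ = F·x = [-2, 2]
P̄ = F·P·Fᵀ + Q = [31 26; 26 32]
S = H·P̄·Hᵀ + R = [96]
K = P̄·Hᵀ·S⁻¹ = [-41/96; -7/48]
x' − x̄ = [41/12, 7/6] = K·y
y = (KᵀK)⁻¹·Kᵀ·(x' − x̄) = [-8]
z = y + H·x̄ = [-8] + [10] = [2]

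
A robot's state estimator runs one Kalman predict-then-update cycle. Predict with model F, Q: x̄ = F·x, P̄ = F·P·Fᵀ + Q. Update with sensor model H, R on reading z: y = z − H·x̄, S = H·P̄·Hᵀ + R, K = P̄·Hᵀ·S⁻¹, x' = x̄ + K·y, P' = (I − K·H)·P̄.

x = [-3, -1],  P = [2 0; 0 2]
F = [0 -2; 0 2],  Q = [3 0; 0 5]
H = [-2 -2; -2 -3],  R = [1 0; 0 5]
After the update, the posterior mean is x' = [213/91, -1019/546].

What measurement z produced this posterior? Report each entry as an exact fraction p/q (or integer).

z = [-1, 1]

x̄ = F·x = [2, -2]
P̄ = F·P·Fᵀ + Q = [11 -8; -8 13]
S = H·P̄·Hᵀ + R = [33 42; 42 70]
K = P̄·Hᵀ·S⁻¹ = [-12/13 53/91; 19/39 -113/182]
x' − x̄ = [31/91, 73/546] = K·y
y = (KᵀK)⁻¹·Kᵀ·(x' − x̄) = [-1, -1]
z = y + H·x̄ = [-1, -1] + [0, 2] = [-1, 1]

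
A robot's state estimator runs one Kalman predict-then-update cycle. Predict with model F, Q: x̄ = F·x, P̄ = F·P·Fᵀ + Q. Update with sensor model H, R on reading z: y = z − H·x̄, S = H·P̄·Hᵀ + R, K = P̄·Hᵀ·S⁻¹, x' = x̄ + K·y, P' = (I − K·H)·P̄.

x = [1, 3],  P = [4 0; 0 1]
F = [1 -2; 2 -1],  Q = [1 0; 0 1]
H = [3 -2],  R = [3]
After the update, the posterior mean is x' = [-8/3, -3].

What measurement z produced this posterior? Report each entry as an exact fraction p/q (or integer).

z = [-1]

x̄ = F·x = [-5, -1]
P̄ = F·P·Fᵀ + Q = [9 10; 10 18]
S = H·P̄·Hᵀ + R = [36]
K = P̄·Hᵀ·S⁻¹ = [7/36; -1/6]
x' − x̄ = [7/3, -2] = K·y
y = (KᵀK)⁻¹·Kᵀ·(x' − x̄) = [12]
z = y + H·x̄ = [12] + [-13] = [-1]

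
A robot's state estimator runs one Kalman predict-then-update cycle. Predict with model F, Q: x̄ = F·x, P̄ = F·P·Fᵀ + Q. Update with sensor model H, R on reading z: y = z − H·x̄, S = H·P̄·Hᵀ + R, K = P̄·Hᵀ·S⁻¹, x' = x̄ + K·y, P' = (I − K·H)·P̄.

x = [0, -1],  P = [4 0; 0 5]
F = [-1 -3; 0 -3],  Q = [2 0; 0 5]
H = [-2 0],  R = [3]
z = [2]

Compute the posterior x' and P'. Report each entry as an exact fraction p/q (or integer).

x̄ = F·x = [3, 3]
P̄ = F·P·Fᵀ + Q = [51 45; 45 50]
y = z − H·x̄ = [8]
S = H·P̄·Hᵀ + R = [207]
K = P̄·Hᵀ·S⁻¹ = [-34/69; -10/23]
x' = x̄ + K·y = [-65/69, -11/23]
P' = (I − K·H)·P̄ = [17/23 15/23; 15/23 250/23]

x' = [-65/69, -11/23]
P' = [17/23 15/23; 15/23 250/23]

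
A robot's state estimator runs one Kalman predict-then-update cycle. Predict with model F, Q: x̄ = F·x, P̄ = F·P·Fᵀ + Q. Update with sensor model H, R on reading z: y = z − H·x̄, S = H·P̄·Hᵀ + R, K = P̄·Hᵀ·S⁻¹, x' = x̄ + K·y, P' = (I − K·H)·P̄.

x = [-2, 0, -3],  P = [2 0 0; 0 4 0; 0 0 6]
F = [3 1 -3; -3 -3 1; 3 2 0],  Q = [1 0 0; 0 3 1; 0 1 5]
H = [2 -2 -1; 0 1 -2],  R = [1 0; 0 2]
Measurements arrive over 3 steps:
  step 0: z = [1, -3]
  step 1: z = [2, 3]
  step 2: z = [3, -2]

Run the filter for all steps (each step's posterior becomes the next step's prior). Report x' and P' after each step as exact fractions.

step 0: x̄ = F·x = [3, 3, -6]
step 0: P̄ = F·P·Fᵀ + Q = [77 -48 26; -48 63 -41; 26 -41 39]
step 0: y = z − H·x̄ = [-5, -18]
step 0: S = H·P̄·Hᵀ + R = [716 -371; -371 385]
step 0: K = P̄·Hᵀ·S⁻¹ = [7020/19717 11504/138019; -2270/19717 36669/138019; -1082/19717 -7137/19717]
step 0: x' = x̄ + K·y = [-38715/138019, -166535/138019, 15574/19717]
step 0: P' = (I − K·H)·P̄ = [770503/138019 601348/138019 41310/19717; 601348/138019 502102/138019 30626/19717; 41310/19717 30626/19717 22450/19717]
step 1: x̄ = F·x = [-609734/138019, 724768/138019, -449215/138019]
step 1: P̄ = F·P·Fᵀ + Q = [6105734/138019 -10514599/138019 9462041/138019; -10514599/138019 19827604/138019 -17533066/138019; 9462041/138019 -17533066/138019 16849206/138019]
step 1: y = z − H·x̄ = [2495827/138019, -1209141/138019]
step 1: S = H·P̄·Hᵀ + R = [96856941/138019 -117433356/138019; -117433356/138019 157632730/138019]
step 1: K = P̄·Hᵀ·S⁻¹ = [1054950653/5351549163 -142339953/3567699442; -429539756/1783849721 301205724/1783849721; -195197652/1783849721 -725179175/1783849721]
step 1: x' = x̄ + K·y = [-5388874637/10703098326, -1038841872/1783849721, -2982688976/1783849721]
step 1: P' = (I − K·H)·P̄ = [18901875845/10703098326 2351122035/1783849721 1246730994/1783849721; 2351122035/1783849721 2173195820/1783849721 785392186/1783849721; 1246730994/1783849721 785392186/1783849721 1117875268/1783849721]
step 2: x̄ = F·x = [10429575475/3567699442, 5656547917/3567699442, -9544242125/3567699442]
step 2: P̄ = F·P·Fᵀ + Q = [58647915845/3567699442 -87249595327/3567699442 75852743321/3567699442; -87249595327/3567699442 169016916257/3567699442 -139127984275/3567699442; 75852743321/3567699442 -139127984275/3567699442 148356620145/3567699442]
step 2: y = z − H·x̄ = [-8387198915/3567699442, -31880431051/3567699442]
step 2: S = H·P̄·Hᵀ + R = [900657500227/3567699442 -936614708987/3567699442; -936614708987/3567699442 1326090732821/3567699442]
step 2: K = P̄·Hᵀ·S⁻¹ = [17532365462440/88882613729419 -3633145722711/88882613729419; -21371362712282/88882613729419 14884389051219/88882613729419; -9749066647154/88882613729419 -36098454838873/88882613729419]
step 2: x' = x̄ + K·y = [251082457476083/88882613729419, 58159017650102/88882613729419, 107712121453749/88882613729419]
step 2: P' = (I − K·H)·P̄ = [156583386736828/88882613729419 116800504915402/88882613729419 62033398180412/88882613729419; 116800504915402/88882613729419 107942704637722/88882613729419 39086963267642/88882613729419; 62033398180412/88882613729419 39086963267642/88882613729419 55641936472694/88882613729419]

step 0: x' = [-38715/138019, -166535/138019, 15574/19717], P' = [770503/138019 601348/138019 41310/19717; 601348/138019 502102/138019 30626/19717; 41310/19717 30626/19717 22450/19717]
step 1: x' = [-5388874637/10703098326, -1038841872/1783849721, -2982688976/1783849721], P' = [18901875845/10703098326 2351122035/1783849721 1246730994/1783849721; 2351122035/1783849721 2173195820/1783849721 785392186/1783849721; 1246730994/1783849721 785392186/1783849721 1117875268/1783849721]
step 2: x' = [251082457476083/88882613729419, 58159017650102/88882613729419, 107712121453749/88882613729419], P' = [156583386736828/88882613729419 116800504915402/88882613729419 62033398180412/88882613729419; 116800504915402/88882613729419 107942704637722/88882613729419 39086963267642/88882613729419; 62033398180412/88882613729419 39086963267642/88882613729419 55641936472694/88882613729419]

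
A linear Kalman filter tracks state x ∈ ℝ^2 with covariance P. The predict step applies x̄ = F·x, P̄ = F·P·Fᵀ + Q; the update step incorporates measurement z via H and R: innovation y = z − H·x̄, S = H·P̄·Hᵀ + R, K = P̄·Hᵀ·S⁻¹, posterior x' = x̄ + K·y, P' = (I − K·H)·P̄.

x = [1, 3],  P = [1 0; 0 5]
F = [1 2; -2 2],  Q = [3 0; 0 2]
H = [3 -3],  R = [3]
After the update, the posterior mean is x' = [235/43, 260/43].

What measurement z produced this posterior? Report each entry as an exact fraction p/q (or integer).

x̄ = F·x = [7, 4]
P̄ = F·P·Fᵀ + Q = [24 18; 18 26]
S = H·P̄·Hᵀ + R = [129]
K = P̄·Hᵀ·S⁻¹ = [6/43; -8/43]
x' − x̄ = [-66/43, 88/43] = K·y
y = (KᵀK)⁻¹·Kᵀ·(x' − x̄) = [-11]
z = y + H·x̄ = [-11] + [9] = [-2]

z = [-2]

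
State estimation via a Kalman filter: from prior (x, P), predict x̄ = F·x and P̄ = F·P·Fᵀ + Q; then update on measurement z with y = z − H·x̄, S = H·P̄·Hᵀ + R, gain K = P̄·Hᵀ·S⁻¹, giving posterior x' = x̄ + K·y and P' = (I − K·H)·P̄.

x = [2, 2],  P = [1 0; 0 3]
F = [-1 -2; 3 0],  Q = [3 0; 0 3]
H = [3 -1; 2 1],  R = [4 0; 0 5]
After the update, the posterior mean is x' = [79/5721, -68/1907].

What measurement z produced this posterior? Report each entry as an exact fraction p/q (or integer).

z = [1, -1]

x̄ = F·x = [-6, 6]
P̄ = F·P·Fᵀ + Q = [16 -3; -3 12]
S = H·P̄·Hᵀ + R = [178 81; 81 69]
K = P̄·Hᵀ·S⁻¹ = [390/1907 1031/5721; -645/1907 923/1907]
x' − x̄ = [34405/5721, -11510/1907] = K·y
y = (KᵀK)⁻¹·Kᵀ·(x' − x̄) = [25, 5]
z = y + H·x̄ = [25, 5] + [-24, -6] = [1, -1]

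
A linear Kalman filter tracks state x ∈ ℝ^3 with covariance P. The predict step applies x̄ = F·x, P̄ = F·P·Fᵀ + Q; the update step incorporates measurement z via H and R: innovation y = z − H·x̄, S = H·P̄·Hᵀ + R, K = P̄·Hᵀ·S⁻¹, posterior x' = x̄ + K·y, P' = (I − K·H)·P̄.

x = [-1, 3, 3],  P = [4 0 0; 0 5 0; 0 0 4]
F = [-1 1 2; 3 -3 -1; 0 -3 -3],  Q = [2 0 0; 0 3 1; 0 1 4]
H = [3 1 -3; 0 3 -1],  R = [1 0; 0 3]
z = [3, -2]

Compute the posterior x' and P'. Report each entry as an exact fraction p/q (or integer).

x̄ = F·x = [10, -15, -18]
P̄ = F·P·Fᵀ + Q = [27 -35 -39; -35 88 58; -39 58 85]
y = z − H·x̄ = [-66, 25]
S = H·P̄·Hᵀ + R = [1241 -259; -259 532]
K = P̄·Hᵀ·S⁻¹ = [9946/84733 -39689/593131; -6894/84733 206177/593131; -20571/84733 29123/593131]
x' = x̄ + K·y = [344033/593131, -557512/593131, -444481/593131]
P' = (I − K·H)·P̄ = [2046677/593131 714151/593131 2261520/593131; 714151/593131 505788/593131 898833/593131; 2261520/593131 898833/593131 2609130/593131]

x' = [344033/593131, -557512/593131, -444481/593131]
P' = [2046677/593131 714151/593131 2261520/593131; 714151/593131 505788/593131 898833/593131; 2261520/593131 898833/593131 2609130/593131]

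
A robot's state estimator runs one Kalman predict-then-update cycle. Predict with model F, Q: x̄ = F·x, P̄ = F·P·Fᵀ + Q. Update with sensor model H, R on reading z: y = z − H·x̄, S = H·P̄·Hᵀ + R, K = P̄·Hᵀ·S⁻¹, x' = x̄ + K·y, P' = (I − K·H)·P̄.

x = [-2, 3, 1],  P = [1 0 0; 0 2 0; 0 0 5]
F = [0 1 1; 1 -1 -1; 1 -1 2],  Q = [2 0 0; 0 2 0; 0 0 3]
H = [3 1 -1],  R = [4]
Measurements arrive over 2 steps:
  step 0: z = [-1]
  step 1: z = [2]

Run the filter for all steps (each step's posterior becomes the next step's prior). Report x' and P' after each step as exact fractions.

step 0: x' = [4/3, -46/9, -1], P' = [29/5 -89/15 52/5; -89/15 434/45 -39/5; 52/5 -39/5 121/5]
step 1: x' = [-7433/1707, 2387/569, -17512/1707], P' = [10854/569 -19828/1707 25722/569; -19828/1707 22382/1707 -35822/1707; 25722/569 -35822/1707 67156/569]

step 0: x̄ = F·x = [4, -6, -3]
step 0: P̄ = F·P·Fᵀ + Q = [9 -7 8; -7 10 -7; 8 -7 26]
step 0: y = z − H·x̄ = [-10]
step 0: S = H·P̄·Hᵀ + R = [45]
step 0: K = P̄·Hᵀ·S⁻¹ = [4/15; -4/45; -1/5]
step 0: x' = x̄ + K·y = [4/3, -46/9, -1]
step 0: P' = (I − K·H)·P̄ = [29/5 -89/15 52/5; -89/15 434/45 -39/5; 52/5 -39/5 121/5]
step 1: x̄ = F·x = [-55/9, 67/9, 40/9]
step 1: P̄ = F·P·Fᵀ + Q = [911/45 -124/9 1594/45; -124/9 154/9 -26/9; 1594/45 -26/9 8996/45]
step 1: y = z − H·x̄ = [52/3]
step 1: S = H·P̄·Hᵀ + R = [569/5]
step 1: K = P̄·Hᵀ·S⁻¹ = [173/1707; -320/1707; -1448/1707]
step 1: x' = x̄ + K·y = [-7433/1707, 2387/569, -17512/1707]
step 1: P' = (I − K·H)·P̄ = [10854/569 -19828/1707 25722/569; -19828/1707 22382/1707 -35822/1707; 25722/569 -35822/1707 67156/569]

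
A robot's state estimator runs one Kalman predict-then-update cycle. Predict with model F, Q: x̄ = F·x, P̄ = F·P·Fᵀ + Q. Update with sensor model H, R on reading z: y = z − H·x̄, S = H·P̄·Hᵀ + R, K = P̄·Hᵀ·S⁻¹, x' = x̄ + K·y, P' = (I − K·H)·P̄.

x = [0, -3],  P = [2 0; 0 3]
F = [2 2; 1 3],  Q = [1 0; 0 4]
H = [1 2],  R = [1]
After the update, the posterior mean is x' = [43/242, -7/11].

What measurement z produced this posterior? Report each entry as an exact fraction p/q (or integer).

x̄ = F·x = [-6, -9]
P̄ = F·P·Fᵀ + Q = [21 22; 22 33]
S = H·P̄·Hᵀ + R = [242]
K = P̄·Hᵀ·S⁻¹ = [65/242; 4/11]
x' − x̄ = [1495/242, 92/11] = K·y
y = (KᵀK)⁻¹·Kᵀ·(x' − x̄) = [23]
z = y + H·x̄ = [23] + [-24] = [-1]

z = [-1]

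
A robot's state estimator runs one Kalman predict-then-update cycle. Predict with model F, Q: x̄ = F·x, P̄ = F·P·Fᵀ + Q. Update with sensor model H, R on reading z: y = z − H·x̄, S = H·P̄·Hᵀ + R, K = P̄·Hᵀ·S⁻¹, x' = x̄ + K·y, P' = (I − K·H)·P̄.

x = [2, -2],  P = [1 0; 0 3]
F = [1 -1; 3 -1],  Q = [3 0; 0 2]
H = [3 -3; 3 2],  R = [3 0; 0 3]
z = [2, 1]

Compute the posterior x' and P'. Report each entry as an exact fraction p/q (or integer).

x' = [2421/4925, -308/4925]
P' = [827/4925 204/4925; 204/4925 1158/4925]

x̄ = F·x = [4, 8]
P̄ = F·P·Fᵀ + Q = [7 6; 6 14]
y = z − H·x̄ = [14, -27]
S = H·P̄·Hᵀ + R = [84 -39; -39 194]
K = P̄·Hᵀ·S⁻¹ = [623/4925 963/4925; -954/4925 976/4925]
x' = x̄ + K·y = [2421/4925, -308/4925]
P' = (I − K·H)·P̄ = [827/4925 204/4925; 204/4925 1158/4925]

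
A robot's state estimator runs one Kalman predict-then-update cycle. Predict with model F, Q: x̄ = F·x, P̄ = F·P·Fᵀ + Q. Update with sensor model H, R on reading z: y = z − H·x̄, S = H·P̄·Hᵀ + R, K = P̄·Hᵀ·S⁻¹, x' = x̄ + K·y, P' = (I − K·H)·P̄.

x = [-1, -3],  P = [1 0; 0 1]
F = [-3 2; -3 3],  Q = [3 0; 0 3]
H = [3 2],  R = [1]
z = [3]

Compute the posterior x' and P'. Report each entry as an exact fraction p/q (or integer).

x̄ = F·x = [-3, -6]
P̄ = F·P·Fᵀ + Q = [16 15; 15 21]
y = z − H·x̄ = [24]
S = H·P̄·Hᵀ + R = [409]
K = P̄·Hᵀ·S⁻¹ = [78/409; 87/409]
x' = x̄ + K·y = [645/409, -366/409]
P' = (I − K·H)·P̄ = [460/409 -651/409; -651/409 1020/409]

x' = [645/409, -366/409]
P' = [460/409 -651/409; -651/409 1020/409]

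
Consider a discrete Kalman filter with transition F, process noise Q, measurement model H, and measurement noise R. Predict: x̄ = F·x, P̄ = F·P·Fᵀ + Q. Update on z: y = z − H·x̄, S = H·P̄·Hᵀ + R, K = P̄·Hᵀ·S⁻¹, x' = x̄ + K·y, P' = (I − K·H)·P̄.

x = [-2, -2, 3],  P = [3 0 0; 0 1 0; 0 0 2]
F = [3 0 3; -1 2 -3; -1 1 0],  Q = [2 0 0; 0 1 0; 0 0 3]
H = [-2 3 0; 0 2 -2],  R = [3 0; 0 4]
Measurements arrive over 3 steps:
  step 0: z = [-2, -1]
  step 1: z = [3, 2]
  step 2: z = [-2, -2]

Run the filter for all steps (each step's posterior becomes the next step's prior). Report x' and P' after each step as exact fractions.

step 0: x' = [-16393/5450, -14461/5450, -1787/1090], P' = [10083/2725 5916/2725 927/545; 5916/2725 4307/2725 684/545; 927/545 684/545 601/327]
step 1: x' = [-43057170/16013627, -11576335/16013627, -3308241/2287661], P' = [50852994/16013627 28102254/16013627 2920014/2287661; 28102254/16013627 20163730/16013627 2119599/2287661; 2920014/2287661 2119599/2287661 3339173/2287661]
step 2: x' = [78967847230/75379119199, 7288073383/75379119199, 80284840218/75379119199], P' = [233115030957/75379119199 128383545000/75379119199 93051876429/75379119199; 128383545000/75379119199 92476176035/75379119199 67891532574/75379119199; 93051876429/75379119199 67891532574/75379119199 108448463215/75379119199]

step 0: x̄ = F·x = [3, -11, 0]
step 0: P̄ = F·P·Fᵀ + Q = [47 -27 -9; -27 26 5; -9 5 7]
step 0: y = z − H·x̄ = [37, 21]
step 0: S = H·P̄·Hᵀ + R = [749 198; 198 96]
step 0: K = P̄·Hᵀ·S⁻¹ = [-806/2725 1281/5450; 363/2725 887/5450; 66/545 -953/3270]
step 0: x' = x̄ + K·y = [-16393/5450, -14461/5450, -1787/1090]
step 0: P' = (I − K·H)·P̄ = [10083/2725 5916/2725 927/545; 5916/2725 4307/2725 684/545; 927/545 684/545 601/327]
step 1: x̄ = F·x = [-37992/2725, 7138/2725, 966/2725]
step 1: P̄ = F·P·Fᵀ + Q = [224702/2725 -74928/2725 -16146/2725; -74928/2725 38217/2725 4594/2725; -16146/2725 4594/2725 10733/2725]
step 1: y = z − H·x̄ = [-89223/2725, -6894/2725]
step 1: S = H·P̄·Hᵀ + R = [2150072/2725 436866/2725; 436866/2725 169948/2725]
step 1: K = P̄·Hᵀ·S⁻¹ = [-5799742/16013627 3831078/16013627; 1428894/16013627 5326537/32027254; 172923/2287661 -609787/2287661]
step 1: x' = x̄ + K·y = [-43057170/16013627, -11576335/16013627, -3308241/2287661]
step 1: P' = (I − K·H)·P̄ = [50852994/16013627 28102254/16013627 2920014/2287661; 28102254/16013627 20163730/16013627 2119599/2287661; 2920014/2287661 2119599/2287661 3339173/2287661]
step 2: x̄ = F·x = [-198644571/16013627, 12768223/2287661, 31480835/16013627]
step 2: P̄ = F·P·Fᵀ + Q = [1067993863/16013627 -50081625/2287661 -85060935/16013627; -50081625/2287661 27153528/2287661 3383201/2287661; -85060935/16013627 3383201/2287661 62853097/16013627]
step 2: y = z − H·x̄ = [-697449079/16013627, -147820706/16013627]
step 2: S = H·P̄·Hᵀ + R = [10237545097/16013627 2060395494/16013627; 2060395494/16013627 886306424/16013627]
step 2: K = P̄·Hᵀ·S⁻¹ = [-27026475638/75379119199 35331668571/150758238398; 6887146035/75379119199 24584643461/150758238398; 5856948288/75379119199 -40556930641/150758238398]
step 2: x' = x̄ + K·y = [78967847230/75379119199, 7288073383/75379119199, 80284840218/75379119199]
step 2: P' = (I − K·H)·P̄ = [233115030957/75379119199 128383545000/75379119199 93051876429/75379119199; 128383545000/75379119199 92476176035/75379119199 67891532574/75379119199; 93051876429/75379119199 67891532574/75379119199 108448463215/75379119199]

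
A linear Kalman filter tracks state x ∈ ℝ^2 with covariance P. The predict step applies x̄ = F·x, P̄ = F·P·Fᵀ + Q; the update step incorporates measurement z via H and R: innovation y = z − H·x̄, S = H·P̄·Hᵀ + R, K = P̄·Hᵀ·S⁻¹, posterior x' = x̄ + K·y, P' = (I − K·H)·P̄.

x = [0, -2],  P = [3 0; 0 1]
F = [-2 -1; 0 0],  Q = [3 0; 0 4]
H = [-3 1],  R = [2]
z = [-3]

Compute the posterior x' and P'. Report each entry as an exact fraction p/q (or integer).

x' = [26/25, 2/25]
P' = [16/25 32/25; 32/25 292/75]

x̄ = F·x = [2, 0]
P̄ = F·P·Fᵀ + Q = [16 0; 0 4]
y = z − H·x̄ = [3]
S = H·P̄·Hᵀ + R = [150]
K = P̄·Hᵀ·S⁻¹ = [-8/25; 2/75]
x' = x̄ + K·y = [26/25, 2/25]
P' = (I − K·H)·P̄ = [16/25 32/25; 32/25 292/75]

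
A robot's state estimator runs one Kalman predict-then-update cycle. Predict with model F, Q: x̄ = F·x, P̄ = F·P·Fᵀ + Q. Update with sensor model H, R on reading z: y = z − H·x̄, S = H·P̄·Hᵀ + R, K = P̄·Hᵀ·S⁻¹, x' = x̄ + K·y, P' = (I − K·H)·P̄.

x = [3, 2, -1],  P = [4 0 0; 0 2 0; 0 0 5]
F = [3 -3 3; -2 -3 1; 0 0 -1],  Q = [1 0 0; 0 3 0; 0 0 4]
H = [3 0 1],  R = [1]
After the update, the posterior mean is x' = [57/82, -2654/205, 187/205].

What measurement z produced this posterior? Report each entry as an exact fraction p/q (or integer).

z = [3]

x̄ = F·x = [0, -13, 1]
P̄ = F·P·Fᵀ + Q = [100 9 -15; 9 42 -5; -15 -5 9]
S = H·P̄·Hᵀ + R = [820]
K = P̄·Hᵀ·S⁻¹ = [57/164; 11/410; -9/205]
x' − x̄ = [57/82, 11/205, -18/205] = K·y
y = (KᵀK)⁻¹·Kᵀ·(x' − x̄) = [2]
z = y + H·x̄ = [2] + [1] = [3]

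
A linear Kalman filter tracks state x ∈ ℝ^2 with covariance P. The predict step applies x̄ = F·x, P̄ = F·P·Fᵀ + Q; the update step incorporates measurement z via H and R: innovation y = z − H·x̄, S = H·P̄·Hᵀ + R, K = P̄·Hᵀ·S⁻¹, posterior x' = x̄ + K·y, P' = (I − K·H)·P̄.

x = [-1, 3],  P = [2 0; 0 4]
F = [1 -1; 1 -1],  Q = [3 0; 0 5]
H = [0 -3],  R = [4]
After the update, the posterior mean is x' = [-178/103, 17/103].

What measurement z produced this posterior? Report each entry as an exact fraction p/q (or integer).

x̄ = F·x = [-4, -4]
P̄ = F·P·Fᵀ + Q = [9 6; 6 11]
S = H·P̄·Hᵀ + R = [103]
K = P̄·Hᵀ·S⁻¹ = [-18/103; -33/103]
x' − x̄ = [234/103, 429/103] = K·y
y = (KᵀK)⁻¹·Kᵀ·(x' − x̄) = [-13]
z = y + H·x̄ = [-13] + [12] = [-1]

z = [-1]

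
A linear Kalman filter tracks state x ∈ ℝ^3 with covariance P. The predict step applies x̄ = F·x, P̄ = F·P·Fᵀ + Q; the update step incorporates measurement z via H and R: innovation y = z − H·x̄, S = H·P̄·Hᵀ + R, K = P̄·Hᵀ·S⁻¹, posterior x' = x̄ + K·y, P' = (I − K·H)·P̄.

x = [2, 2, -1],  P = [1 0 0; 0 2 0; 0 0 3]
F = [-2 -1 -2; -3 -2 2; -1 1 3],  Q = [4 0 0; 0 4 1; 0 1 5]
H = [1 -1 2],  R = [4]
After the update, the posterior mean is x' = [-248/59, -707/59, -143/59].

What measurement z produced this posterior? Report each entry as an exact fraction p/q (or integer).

z = [3]

x̄ = F·x = [-4, -12, -3]
P̄ = F·P·Fᵀ + Q = [22 -2 -18; -2 33 18; -18 18 35]
S = H·P̄·Hᵀ + R = [59]
K = P̄·Hᵀ·S⁻¹ = [-12/59; 1/59; 34/59]
x' − x̄ = [-12/59, 1/59, 34/59] = K·y
y = (KᵀK)⁻¹·Kᵀ·(x' − x̄) = [1]
z = y + H·x̄ = [1] + [2] = [3]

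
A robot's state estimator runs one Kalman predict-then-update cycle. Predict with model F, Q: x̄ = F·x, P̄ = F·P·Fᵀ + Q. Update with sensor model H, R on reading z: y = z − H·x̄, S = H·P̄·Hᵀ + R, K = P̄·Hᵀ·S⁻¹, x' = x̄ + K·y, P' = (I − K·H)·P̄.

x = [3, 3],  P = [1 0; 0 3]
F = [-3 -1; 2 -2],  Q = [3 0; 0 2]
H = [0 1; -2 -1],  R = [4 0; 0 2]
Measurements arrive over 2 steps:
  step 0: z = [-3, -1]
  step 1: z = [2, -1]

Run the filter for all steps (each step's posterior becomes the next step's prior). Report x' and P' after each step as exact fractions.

step 0: x' = [222/359, -387/359], P' = [435/359 -540/359; -540/359 1116/359]
step 1: x' = [-51537/90769, 194864/90769], P' = [113538/90769 -148812/90769; -148812/90769 309956/90769]

step 0: x̄ = F·x = [-12, 0]
step 0: P̄ = F·P·Fᵀ + Q = [15 0; 0 18]
step 0: y = z − H·x̄ = [-3, -25]
step 0: S = H·P̄·Hᵀ + R = [22 -18; -18 80]
step 0: K = P̄·Hᵀ·S⁻¹ = [-135/359 -165/359; 279/359 -18/359]
step 0: x' = x̄ + K·y = [222/359, -387/359]
step 0: P' = (I − K·H)·P̄ = [435/359 -540/359; -540/359 1116/359]
step 1: x̄ = F·x = [-279/359, 1218/359]
step 1: P̄ = F·P·Fᵀ + Q = [2868/359 -2538/359; -2538/359 11242/359]
step 1: y = z − H·x̄ = [-500/359, 301/359]
step 1: S = H·P̄·Hᵀ + R = [12678/359 -6166/359; -6166/359 13280/359]
step 1: K = P̄·Hᵀ·S⁻¹ = [-37203/90769 -39132/90769; 77489/90769 -6166/90769]
step 1: x' = x̄ + K·y = [-51537/90769, 194864/90769]
step 1: P' = (I − K·H)·P̄ = [113538/90769 -148812/90769; -148812/90769 309956/90769]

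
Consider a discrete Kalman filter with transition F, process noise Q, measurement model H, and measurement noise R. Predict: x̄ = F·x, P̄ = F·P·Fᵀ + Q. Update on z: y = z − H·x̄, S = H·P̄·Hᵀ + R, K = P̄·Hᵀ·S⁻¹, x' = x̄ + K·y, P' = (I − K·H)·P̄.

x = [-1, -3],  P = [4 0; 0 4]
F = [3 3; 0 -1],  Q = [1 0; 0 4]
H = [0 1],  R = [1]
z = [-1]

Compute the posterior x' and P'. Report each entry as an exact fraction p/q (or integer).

x' = [-20/3, -5/9]
P' = [57 -4/3; -4/3 8/9]

x̄ = F·x = [-12, 3]
P̄ = F·P·Fᵀ + Q = [73 -12; -12 8]
y = z − H·x̄ = [-4]
S = H·P̄·Hᵀ + R = [9]
K = P̄·Hᵀ·S⁻¹ = [-4/3; 8/9]
x' = x̄ + K·y = [-20/3, -5/9]
P' = (I − K·H)·P̄ = [57 -4/3; -4/3 8/9]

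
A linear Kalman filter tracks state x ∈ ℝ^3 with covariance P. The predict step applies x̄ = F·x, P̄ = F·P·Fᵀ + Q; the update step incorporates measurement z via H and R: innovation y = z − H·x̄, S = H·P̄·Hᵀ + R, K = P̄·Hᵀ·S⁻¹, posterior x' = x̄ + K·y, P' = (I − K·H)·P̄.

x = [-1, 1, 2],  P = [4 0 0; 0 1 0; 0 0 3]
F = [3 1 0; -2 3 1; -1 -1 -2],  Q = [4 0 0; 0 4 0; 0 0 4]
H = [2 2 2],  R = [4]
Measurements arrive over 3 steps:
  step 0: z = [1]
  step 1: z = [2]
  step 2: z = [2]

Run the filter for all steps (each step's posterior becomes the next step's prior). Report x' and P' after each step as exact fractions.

step 0: x' = [-107/50, 34/5, -207/50], P' = [976/25 -119/5 -374/25; -119/5 28 -19/5; -374/25 -19/5 476/25]
step 1: x' = [32357/5114, -96637/15342, 16085/15342], P' = [565034/2557 -708638/2557 142958/2557; -708638/2557 2723006/7671 -588346/7671; 142958/2557 -588346/7671 160310/7671]
step 2: x' = [115252864/28297163, -67417812/28297163, -19698558/28297163], P' = [1743974972/28297163 -2096439548/28297163 340832776/28297163; -2096439548/28297163 2726367756/28297163 -591937548/28297163; 340832776/28297163 -591937548/28297163 253035404/28297163]

step 0: x̄ = F·x = [-2, 7, -4]
step 0: P̄ = F·P·Fᵀ + Q = [41 -21 -13; -21 32 -1; -13 -1 21]
step 0: y = z − H·x̄ = [-1]
step 0: S = H·P̄·Hᵀ + R = [100]
step 0: K = P̄·Hᵀ·S⁻¹ = [7/50; 1/5; 7/50]
step 0: x' = x̄ + K·y = [-107/50, 34/5, -207/50]
step 0: P' = (I − K·H)·P̄ = [976/25 -119/5 -374/25; -119/5 28 -19/5; -374/25 -19/5 476/25]
step 1: x̄ = F·x = [19/50, 1027/50, 181/50]
step 1: P̄ = F·P·Fᵀ + Q = [6014/25 -9138/25 1186/25; -9138/25 18846/25 -962/25; 1186/25 -962/25 614/25]
step 1: y = z − H·x̄ = [-1177/25]
step 1: S = H·P̄·Hᵀ + R = [30684/25]
step 1: K = P̄·Hᵀ·S⁻¹ = [-323/2557; 4373/7671; 419/7671]
step 1: x' = x̄ + K·y = [32357/5114, -96637/15342, 16085/15342]
step 1: P' = (I − K·H)·P̄ = [565034/2557 -708638/2557 142958/2557; -708638/2557 2723006/7671 -588346/7671; 142958/2557 -588346/7671 160310/7671]
step 2: x̄ = F·x = [97288/7671, -233984/7671, -5434/2557]
step 2: P̄ = F·P·Fᵀ + Q = [5254124/7671 -16184716/7671 -233736/2557; -16184716/7671 51743852/7671 810508/2557; -233736/2557 810508/2557 66772/2557]
step 2: y = z − H·x̄ = [321338/7671]
step 2: S = H·P̄·Hᵀ + R = [113188652/7671]
step 2: K = P̄·Hᵀ·S⁻¹ = [-5815900/28297163; 18995330/28297163; 965316/28297163]
step 2: x' = x̄ + K·y = [115252864/28297163, -67417812/28297163, -19698558/28297163]
step 2: P' = (I − K·H)·P̄ = [1743974972/28297163 -2096439548/28297163 340832776/28297163; -2096439548/28297163 2726367756/28297163 -591937548/28297163; 340832776/28297163 -591937548/28297163 253035404/28297163]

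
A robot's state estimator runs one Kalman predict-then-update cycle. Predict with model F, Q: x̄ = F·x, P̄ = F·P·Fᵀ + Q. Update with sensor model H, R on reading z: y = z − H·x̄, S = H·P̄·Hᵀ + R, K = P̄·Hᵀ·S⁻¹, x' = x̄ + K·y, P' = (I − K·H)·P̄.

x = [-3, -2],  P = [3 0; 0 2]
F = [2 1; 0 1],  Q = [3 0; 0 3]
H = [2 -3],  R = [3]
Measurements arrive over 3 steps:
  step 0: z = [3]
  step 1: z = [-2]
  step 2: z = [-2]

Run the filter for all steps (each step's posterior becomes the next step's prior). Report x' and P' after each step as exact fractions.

step 0: x̄ = F·x = [-8, -2]
step 0: P̄ = F·P·Fᵀ + Q = [17 2; 2 5]
step 0: y = z − H·x̄ = [13]
step 0: S = H·P̄·Hᵀ + R = [92]
step 0: K = P̄·Hᵀ·S⁻¹ = [7/23; -11/92]
step 0: x' = x̄ + K·y = [-93/23, -327/92]
step 0: P' = (I − K·H)·P̄ = [195/23 123/23; 123/23 339/92]
step 1: x̄ = F·x = [-1071/92, -327/92]
step 1: P̄ = F·P·Fᵀ + Q = [5703/92 1323/92; 1323/92 615/92]
step 1: y = z − H·x̄ = [977/92]
step 1: S = H·P̄·Hᵀ + R = [12747/92]
step 1: K = P̄·Hᵀ·S⁻¹ = [2479/4249; 267/4249]
step 1: x' = x̄ + K·y = [-23138/4249, -12267/4249]
step 1: P' = (I − K·H)·P̄ = [62997/4249 39519/4249; 39519/4249 26079/4249]
step 2: x̄ = F·x = [-58543/4249, -12267/4249]
step 2: P̄ = F·P·Fᵀ + Q = [448890/4249 105117/4249; 105117/4249 38826/4249]
step 2: y = z − H·x̄ = [71787/4249]
step 2: S = H·P̄·Hᵀ + R = [896337/4249]
step 2: K = P̄·Hᵀ·S⁻¹ = [194143/298779; 2404/22983]
step 2: x' = x̄ + K·y = [-278848/99593, -8579/7661]
step 2: P' = (I − K·H)·P̄ = [1650929/99593 79685/7661; 79685/7661 52322/7661]

step 0: x' = [-93/23, -327/92], P' = [195/23 123/23; 123/23 339/92]
step 1: x' = [-23138/4249, -12267/4249], P' = [62997/4249 39519/4249; 39519/4249 26079/4249]
step 2: x' = [-278848/99593, -8579/7661], P' = [1650929/99593 79685/7661; 79685/7661 52322/7661]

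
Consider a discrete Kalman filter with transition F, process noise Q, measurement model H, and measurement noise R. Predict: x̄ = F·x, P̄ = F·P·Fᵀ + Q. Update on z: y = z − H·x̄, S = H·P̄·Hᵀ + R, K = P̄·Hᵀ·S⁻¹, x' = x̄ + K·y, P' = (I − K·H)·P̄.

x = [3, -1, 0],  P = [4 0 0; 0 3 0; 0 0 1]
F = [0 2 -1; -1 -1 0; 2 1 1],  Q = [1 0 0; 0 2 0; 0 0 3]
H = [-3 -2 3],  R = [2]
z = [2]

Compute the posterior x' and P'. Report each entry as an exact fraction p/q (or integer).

x̄ = F·x = [-2, -2, 5]
P̄ = F·P·Fᵀ + Q = [14 -6 5; -6 9 -11; 5 -11 23]
y = z − H·x̄ = [-23]
S = H·P̄·Hᵀ + R = [341]
K = P̄·Hᵀ·S⁻¹ = [-15/341; -3/31; 76/341]
x' = x̄ + K·y = [-337/341, 7/31, -43/341]
P' = (I − K·H)·P̄ = [4549/341 -231/31 2845/341; -231/31 180/31 -113/31; 2845/341 -113/31 2067/341]

x' = [-337/341, 7/31, -43/341]
P' = [4549/341 -231/31 2845/341; -231/31 180/31 -113/31; 2845/341 -113/31 2067/341]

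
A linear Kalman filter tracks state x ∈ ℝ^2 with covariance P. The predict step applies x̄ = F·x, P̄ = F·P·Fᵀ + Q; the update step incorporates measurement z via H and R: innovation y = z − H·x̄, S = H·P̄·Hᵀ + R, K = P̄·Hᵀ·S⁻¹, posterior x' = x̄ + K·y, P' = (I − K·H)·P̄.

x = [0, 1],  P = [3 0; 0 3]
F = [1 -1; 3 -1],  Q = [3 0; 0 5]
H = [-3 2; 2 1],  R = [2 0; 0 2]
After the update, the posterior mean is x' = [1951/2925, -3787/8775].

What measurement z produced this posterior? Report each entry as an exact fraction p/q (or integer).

z = [-3, 1]

x̄ = F·x = [-1, -1]
P̄ = F·P·Fᵀ + Q = [9 12; 12 35]
S = H·P̄·Hᵀ + R = [79 28; 28 121]
K = P̄·Hᵀ·S⁻¹ = [-401/2925 818/2925; 2462/8775 3709/8775]
x' − x̄ = [4876/2925, 4988/8775] = K·y
y = (KᵀK)⁻¹·Kᵀ·(x' − x̄) = [-4, 4]
z = y + H·x̄ = [-4, 4] + [1, -3] = [-3, 1]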